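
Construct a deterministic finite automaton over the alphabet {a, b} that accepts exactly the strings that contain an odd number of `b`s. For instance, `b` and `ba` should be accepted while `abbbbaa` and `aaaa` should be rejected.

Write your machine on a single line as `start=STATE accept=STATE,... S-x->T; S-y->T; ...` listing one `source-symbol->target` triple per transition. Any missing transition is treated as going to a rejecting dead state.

The only thing that matters is how many `b`s have appeared, reduced mod 2. Use one state per residue: q0 for 0, …, q1 for 1. Reading `b` moves to the next residue; anything else stays put. q1 is accepting.
A 2-state machine:
        a   b  
>  q0   q0  q1 
 * q1   q1  q0 
(> = start, * = accepting)

start=q0; accept=q1; q0-a->q0; q0-b->q1; q1-a->q1; q1-b->q0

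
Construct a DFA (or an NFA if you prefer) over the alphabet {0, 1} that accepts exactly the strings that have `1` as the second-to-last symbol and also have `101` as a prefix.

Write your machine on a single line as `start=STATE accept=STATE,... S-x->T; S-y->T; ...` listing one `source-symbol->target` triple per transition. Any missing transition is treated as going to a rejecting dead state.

start=q0; accept=q5,q6; q0-0->q1; q0-1->q2; q1-0->q1; q1-1->q1; q2-0->q3; q2-1->q1; q3-0->q1; q3-1->q4; q4-0->q5; q4-1->q6; q5-0->q7; q5-1->q4; q6-0->q5; q6-1->q6; q7-0->q7; q7-1->q4

Run two small machines in parallel and take their product. One (7 states) tracks the last 2 symbols read; the other (5 states) tracks whether the input so far still matches the prefix `101`. Each combined state is a pair, one component from each; accept when both components accept. After merging equivalent states the machine shrinks.
With 8 states:
        0   1  
>  q0   q1  q2 
   q1   q1  q1 
   q2   q3  q1 
   q3   q1  q4 
   q4   q5  q6 
 * q5   q7  q4 
 * q6   q5  q6 
   q7   q7  q4 
(> = start, * = accepting)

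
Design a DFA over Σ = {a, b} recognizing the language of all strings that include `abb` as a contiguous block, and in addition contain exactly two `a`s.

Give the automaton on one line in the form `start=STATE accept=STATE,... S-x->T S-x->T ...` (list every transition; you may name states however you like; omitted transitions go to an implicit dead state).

Handle the two conditions separately and then intersect. The first has 4 states tracking whether and how much of `abb` has been seen; the second has 4 states tracking the count of `a`s, saturating at 3. A product state is a pair (one from each), accepting exactly when both do. Minimizing collapses redundant product states.
With 8 states:
        a   b  
>  s0   s1  s0 
   s1   s2  s3 
   s2   s4  s5 
   s3   s2  s6 
   s4   s4  s4 
   s5   s4  s7 
   s6   s7  s6 
 * s7   s4  s7 
(> = start, * = accepting)

start=s0 accept=s7 s0-a->s1 s0-b->s0 s1-a->s2 s1-b->s3 s2-a->s4 s2-b->s5 s3-a->s2 s3-b->s6 s4-a->s4 s4-b->s4 s5-a->s4 s5-b->s7 s6-a->s7 s6-b->s6 s7-a->s4 s7-b->s7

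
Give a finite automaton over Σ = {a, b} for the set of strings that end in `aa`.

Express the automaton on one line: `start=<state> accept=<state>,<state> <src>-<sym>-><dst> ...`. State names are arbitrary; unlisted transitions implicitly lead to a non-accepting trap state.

start=S0 accept=S2 S0-a->S1 S0-b->S0 S1-a->S2 S1-b->S0 S2-a->S2 S2-b->S0

Let each state record the length of the longest suffix of the input read so far that is also a prefix of `aa`. S1 means the last symbol is `a`; S2 means the last 2 symbols are `aa`. Accept only at S2, where the string currently ends in `aa`.
3 states suffice.
        a   b  
>  S0   S1  S0 
   S1   S2  S0 
 * S2   S2  S0 
(> = start, * = accepting)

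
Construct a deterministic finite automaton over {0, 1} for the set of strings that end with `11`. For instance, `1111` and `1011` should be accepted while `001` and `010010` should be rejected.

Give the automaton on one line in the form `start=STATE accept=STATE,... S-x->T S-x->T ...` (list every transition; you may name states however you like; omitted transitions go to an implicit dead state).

start=A accept=C A-0->A A-1->B B-0->A B-1->C C-0->A C-1->C

Let each state record the length of the longest suffix of the input read so far that is also a prefix of `11`. B means the last symbol is `1`; C means the last 2 symbols are `11`. Accept only at C, where the string currently ends in `11`.
A 3-state machine:
       0  1 
>  A   A  B 
   B   A  C 
 * C   A  C 
(> = start, * = accepting)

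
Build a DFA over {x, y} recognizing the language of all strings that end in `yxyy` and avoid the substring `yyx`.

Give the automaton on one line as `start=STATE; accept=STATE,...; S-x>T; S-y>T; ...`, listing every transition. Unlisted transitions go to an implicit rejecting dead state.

Handle the two conditions separately and then intersect. The first has 5 states tracking how much of the suffix `yxyy` has currently been matched; the second has 4 states tracking partial matches of the forbidden pattern `yyx`. A product state is a pair (one from each), accepting exactly when both do. Minimizing collapses redundant product states.
        x   y  
>  S0   S0  S1 
   S1   S2  S3 
   S2   S0  S4 
   S3   S3  S3 
   S4   S2  S5 
 * S5   S3  S3 
(> = start, * = accepting)

start=S0; accept=S5; S0-x>S0; S0-y>S1; S1-x>S2; S1-y>S3; S2-x>S0; S2-y>S4; S3-x>S3; S3-y>S3; S4-x>S2; S4-y>S5; S5-x>S3; S5-y>S3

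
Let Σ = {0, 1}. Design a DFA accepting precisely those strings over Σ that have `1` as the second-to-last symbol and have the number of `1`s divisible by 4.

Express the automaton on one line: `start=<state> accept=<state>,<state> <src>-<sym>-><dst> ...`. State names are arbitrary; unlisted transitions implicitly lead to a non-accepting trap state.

start=s0 accept=s5,s7 s0-0->s0 s0-1->s1 s1-0->s1 s1-1->s2 s2-0->s2 s2-1->s3 s3-0->s4 s3-1->s5 s4-0->s4 s4-1->s6 s5-0->s7 s5-1->s1 s6-0->s7 s6-1->s1 s7-0->s0 s7-1->s1

Handle the two conditions separately and then intersect. One (7 states) tracks the last 2 symbols read; the other (4 states) tracks the count of `1`s modulo 4. Each combined state is a pair, one component from each; accept when both components accept. Equivalent product states are then merged.
An 8-state machine:
        0   1  
>  s0   s0  s1 
   s1   s1  s2 
   s2   s2  s3 
   s3   s4  s5 
   s4   s4  s6 
 * s5   s7  s1 
   s6   s7  s1 
 * s7   s0  s1 
(> = start, * = accepting)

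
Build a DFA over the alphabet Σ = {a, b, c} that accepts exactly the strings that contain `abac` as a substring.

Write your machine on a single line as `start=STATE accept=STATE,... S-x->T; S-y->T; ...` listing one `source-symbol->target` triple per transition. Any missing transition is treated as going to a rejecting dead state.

start=q0; accept=q4; q0-a->q1; q0-b->q0; q0-c->q0; q1-a->q1; q1-b->q2; q1-c->q0; q2-a->q3; q2-b->q0; q2-c->q0; q3-a->q1; q3-b->q2; q3-c->q4; q4-a->q4; q4-b->q4; q4-c->q4

States q0..q3 record the length of the longest prefix of `abac` that matches the current input suffix. Reaching q4 means `abac` has been seen, and we stay there forever. Accept from q4.
5 states suffice.
        a   b   c  
>  q0   q1  q0  q0 
   q1   q1  q2  q0 
   q2   q3  q0  q0 
   q3   q1  q2  q4 
 * q4   q4  q4  q4 
(> = start, * = accepting)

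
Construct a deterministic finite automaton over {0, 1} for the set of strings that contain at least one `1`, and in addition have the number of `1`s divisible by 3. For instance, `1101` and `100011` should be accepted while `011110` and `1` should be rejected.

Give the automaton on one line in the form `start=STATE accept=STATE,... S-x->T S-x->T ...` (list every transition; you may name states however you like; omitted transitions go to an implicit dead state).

start=A accept=D A-0->A A-1->B B-0->B B-1->C C-0->C C-1->D D-0->D D-1->B

Build one automaton per condition and run them in lockstep. The first has 3 states tracking the count of `1`s, saturating at 2; the second has 3 states tracking the count of `1`s modulo 3. A product state is a pair (one from each), accepting exactly when both do. After merging equivalent states the machine shrinks.
With 4 states:
       0  1 
>  A   A  B 
   B   B  C 
   C   C  D 
 * D   D  B 
(> = start, * = accepting)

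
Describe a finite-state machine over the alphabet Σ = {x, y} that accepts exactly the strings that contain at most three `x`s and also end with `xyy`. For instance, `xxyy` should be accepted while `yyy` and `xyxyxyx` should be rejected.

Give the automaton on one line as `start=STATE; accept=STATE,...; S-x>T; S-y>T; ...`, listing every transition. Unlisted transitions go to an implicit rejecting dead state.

Run two small machines in parallel and take their product. One (5 states) tracks the count of `x`s, saturating at 4; the other (4 states) tracks how much of the suffix `xyy` has currently been matched. Each combined state is a pair, one component from each; accept when both components accept. After merging equivalent states the machine shrinks.
With 13 states:
          x    y  
>  s0     s1   s0 
   s1     s2   s3 
   s2     s4   s5 
   s3     s2   s6 
   s4     s7   s8 
   s5     s4   s9 
 * s6     s2  s10 
   s7     s7   s7 
   s8     s7  s11 
 * s9     s4  s12 
   s10    s2  s10 
 * s11    s7   s7 
   s12    s4  s12 
(> = start, * = accepting)

start=s0; accept=s6,s9,s11; s0-x>s1; s0-y>s0; s1-x>s2; s1-y>s3; s2-x>s4; s2-y>s5; s3-x>s2; s3-y>s6; s4-x>s7; s4-y>s8; s5-x>s4; s5-y>s9; s6-x>s2; s6-y>s10; s7-x>s7; s7-y>s7; s8-x>s7; s8-y>s11; s9-x>s4; s9-y>s12; s10-x>s2; s10-y>s10; s11-x>s7; s11-y>s7; s12-x>s4; s12-y>s12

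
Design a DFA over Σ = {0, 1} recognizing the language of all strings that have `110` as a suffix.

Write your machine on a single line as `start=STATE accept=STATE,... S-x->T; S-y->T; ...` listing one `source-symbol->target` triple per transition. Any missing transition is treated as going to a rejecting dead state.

start=s0; accept=s3; s0-0->s0; s0-1->s1; s1-0->s0; s1-1->s2; s2-0->s3; s2-1->s2; s3-0->s0; s3-1->s1

Remember how much of `110` the current input suffix matches. State s0 means no match yet; s1 means the last symbol is `1`; s2 means the last 2 symbols are `11`; s3 means the last 3 symbols are `110`. Only s3 accepts. On a mismatch, fall back to the longest proper suffix that is still a prefix of `110`.
4 states suffice.
        0   1  
>  s0   s0  s1 
   s1   s0  s2 
   s2   s3  s2 
 * s3   s0  s1 
(> = start, * = accepting)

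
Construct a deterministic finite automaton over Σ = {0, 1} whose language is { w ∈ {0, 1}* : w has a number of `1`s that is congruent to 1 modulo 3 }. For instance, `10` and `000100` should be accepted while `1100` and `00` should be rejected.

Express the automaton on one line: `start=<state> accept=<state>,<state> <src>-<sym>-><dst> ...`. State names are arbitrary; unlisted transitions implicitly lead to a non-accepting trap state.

The only thing that matters is how many `1`s have appeared, reduced mod 3. Use one state per residue: q0 for 0, …, q2 for 2. Reading `1` moves to the next residue; anything else stays put. q1 is accepting.
3 states suffice.
        0   1  
>  q0   q0  q1 
 * q1   q1  q2 
   q2   q2  q0 
(> = start, * = accepting)

start=q0 accept=q1 q0-0->q0 q0-1->q1 q1-0->q1 q1-1->q2 q2-0->q2 q2-1->q0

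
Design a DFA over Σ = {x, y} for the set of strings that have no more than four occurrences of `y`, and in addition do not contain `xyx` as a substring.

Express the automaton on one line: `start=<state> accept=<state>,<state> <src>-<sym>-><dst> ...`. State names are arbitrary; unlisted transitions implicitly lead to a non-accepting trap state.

start=q0 accept=q0,q1,q2,q3,q4,q5,q7,q8,q9,q11,q12,q13,q15,q16 q0-x->q1 q0-y->q2 q1-x->q1 q1-y->q3 q2-x->q4 q2-y->q5 q3-x->q6 q3-y->q5 q4-x->q4 q4-y->q7 q5-x->q8 q5-y->q9 q6-x->q6 q6-y->q10 q7-x->q10 q7-y->q9 q8-x->q8 q8-y->q11 q9-x->q12 q9-y->q13 q10-x->q10 q10-y->q14 q11-x->q14 q11-y->q13 q12-x->q12 q12-y->q15 q13-x->q16 q13-y->q17 q14-x->q14 q14-y->q18 q15-x->q18 q15-y->q17 q16-x->q16 q16-y->q19 q17-x->q20 q17-y->q17 q18-x->q18 q18-y->q21 q19-x->q21 q19-y->q17 q20-x->q20 q20-y->q19 q21-x->q21 q21-y->q21

Handle the two conditions separately and then intersect. One (6 states) tracks the count of `y`s, saturating at 5; the other (4 states) tracks partial matches of the forbidden pattern `xyx`. Each combined state is a pair, one component from each; accept when both components accept.
A 22-state machine:
          x    y  
>* q0     q1   q2 
 * q1     q1   q3 
 * q2     q4   q5 
 * q3     q6   q5 
 * q4     q4   q7 
 * q5     q8   q9 
   q6     q6  q10 
 * q7    q10   q9 
 * q8     q8  q11 
 * q9    q12  q13 
   q10   q10  q14 
 * q11   q14  q13 
 * q12   q12  q15 
 * q13   q16  q17 
   q14   q14  q18 
 * q15   q18  q17 
 * q16   q16  q19 
   q17   q20  q17 
   q18   q18  q21 
   q19   q21  q17 
   q20   q20  q19 
   q21   q21  q21 
(> = start, * = accepting)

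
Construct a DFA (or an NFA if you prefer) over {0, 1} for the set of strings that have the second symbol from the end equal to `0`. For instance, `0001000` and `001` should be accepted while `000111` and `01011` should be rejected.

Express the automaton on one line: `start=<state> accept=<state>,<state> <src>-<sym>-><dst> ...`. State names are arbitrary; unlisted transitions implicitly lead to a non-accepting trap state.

Because acceptance depends on a position counted from the end, the machine has to buffer the most recent 2 symbols. Make each state the string of the last up-to-2 symbols read; on input `x` shift the window left and append `x`. Accept when the buffered window has length 2 and begins with `0`.
       0  1 
>  A   B  C 
   B   D  E 
   C   F  G 
 * D   D  E 
 * E   F  G 
   F   D  E 
   G   F  G 
(> = start, * = accepting)

start=A accept=D,E A-0->B A-1->C B-0->D B-1->E C-0->F C-1->G D-0->D D-1->E E-0->F E-1->G F-0->D F-1->E G-0->F G-1->G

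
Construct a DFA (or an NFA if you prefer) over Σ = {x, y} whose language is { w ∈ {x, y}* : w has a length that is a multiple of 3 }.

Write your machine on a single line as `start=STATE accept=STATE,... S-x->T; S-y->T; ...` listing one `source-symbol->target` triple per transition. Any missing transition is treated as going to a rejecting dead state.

start=q0; accept=q0; q0-x->q1; q0-y->q1; q1-x->q2; q1-y->q2; q2-x->q0; q2-y->q0

Count input length modulo 3: every symbol advances one step around the cycle q0 → q1 → q2 → q0. Accept at q0.
        x   y  
>* q0   q1  q1 
   q1   q2  q2 
   q2   q0  q0 
(> = start, * = accepting)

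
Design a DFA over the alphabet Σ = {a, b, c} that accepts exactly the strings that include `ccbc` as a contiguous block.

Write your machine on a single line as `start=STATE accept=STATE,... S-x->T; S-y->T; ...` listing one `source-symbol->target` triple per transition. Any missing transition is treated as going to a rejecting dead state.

start=q0; accept=q4; q0-a->q0; q0-b->q0; q0-c->q1; q1-a->q0; q1-b->q0; q1-c->q2; q2-a->q0; q2-b->q3; q2-c->q2; q3-a->q0; q3-b->q0; q3-c->q4; q4-a->q4; q4-b->q4; q4-c->q4

States q0..q3 record the length of the longest prefix of `ccbc` that matches the current input suffix. Reaching q4 means `ccbc` has been seen, and we stay there forever. Accept from q4.
With 5 states:
        a   b   c  
>  q0   q0  q0  q1 
   q1   q0  q0  q2 
   q2   q0  q3  q2 
   q3   q0  q0  q4 
 * q4   q4  q4  q4 
(> = start, * = accepting)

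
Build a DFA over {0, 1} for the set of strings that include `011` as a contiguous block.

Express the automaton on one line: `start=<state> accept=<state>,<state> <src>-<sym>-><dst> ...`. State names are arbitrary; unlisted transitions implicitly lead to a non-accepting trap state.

Track how much of `011` has been matched so far: state s0 is no progress, s3 is the absorbing accept state reached once `011` has occurred. Intermediate states record partial matches; on a mismatch, fall back to the longest reusable overlap.
With 4 states:
        0   1  
>  s0   s1  s0 
   s1   s1  s2 
   s2   s1  s3 
 * s3   s3  s3 
(> = start, * = accepting)

start=s0 accept=s3 s0-0->s1 s0-1->s0 s1-0->s1 s1-1->s2 s2-0->s1 s2-1->s3 s3-0->s3 s3-1->s3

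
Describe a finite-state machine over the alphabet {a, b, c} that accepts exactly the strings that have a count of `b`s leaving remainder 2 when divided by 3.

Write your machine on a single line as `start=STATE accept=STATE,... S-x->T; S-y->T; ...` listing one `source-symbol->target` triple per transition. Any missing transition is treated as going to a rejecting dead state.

start=q0; accept=q2; q0-a->q0; q0-b->q1; q0-c->q0; q1-a->q1; q1-b->q2; q1-c->q1; q2-a->q2; q2-b->q0; q2-c->q2

Keep the running count of `b`s modulo 3: each `b` advances along the cycle q0 → q1 → q2 → q0 while other symbols loop. Accept at q2.
A 3-state machine:
        a   b   c  
>  q0   q0  q1  q0 
   q1   q1  q2  q1 
 * q2   q2  q0  q2 
(> = start, * = accepting)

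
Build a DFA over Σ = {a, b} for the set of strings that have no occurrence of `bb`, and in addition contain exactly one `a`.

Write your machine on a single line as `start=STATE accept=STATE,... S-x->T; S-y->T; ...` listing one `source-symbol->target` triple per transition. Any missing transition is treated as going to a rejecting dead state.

Run two small machines in parallel and take their product. One (3 states) tracks partial matches of the forbidden pattern `bb`; the other (3 states) tracks the count of `a`s, saturating at 2. Each combined state is a pair, one component from each; accept when both components accept.
        a   b  
>  q0   q1  q2 
 * q1   q3  q4 
   q2   q1  q5 
   q3   q3  q6 
 * q4   q3  q7 
   q5   q7  q5 
   q6   q3  q8 
   q7   q8  q7 
   q8   q8  q8 
(> = start, * = accepting)

start=q0; accept=q1,q4; q0-a->q1; q0-b->q2; q1-a->q3; q1-b->q4; q2-a->q1; q2-b->q5; q3-a->q3; q3-b->q6; q4-a->q3; q4-b->q7; q5-a->q7; q5-b->q5; q6-a->q3; q6-b->q8; q7-a->q8; q7-b->q7; q8-a->q8; q8-b->q8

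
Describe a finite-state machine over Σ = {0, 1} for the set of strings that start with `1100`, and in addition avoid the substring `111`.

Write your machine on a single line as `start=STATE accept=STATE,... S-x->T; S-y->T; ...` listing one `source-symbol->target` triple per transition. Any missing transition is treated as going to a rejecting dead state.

start=s0; accept=s8,s9,s10; s0-0->s1; s0-1->s2; s1-0->s1; s1-1->s3; s2-0->s1; s2-1->s4; s3-0->s1; s3-1->s5; s4-0->s6; s4-1->s7; s5-0->s1; s5-1->s7; s6-0->s8; s6-1->s3; s7-0->s7; s7-1->s7; s8-0->s8; s8-1->s9; s9-0->s8; s9-1->s10; s10-0->s8; s10-1->s11; s11-0->s11; s11-1->s11

Build one automaton per condition and run them in lockstep. The first has 6 states tracking whether the input so far still matches the prefix `1100`; the second has 4 states tracking partial matches of the forbidden pattern `111`. A product state is a pair (one from each), accepting exactly when both do.
A 12-state machine:
          0    1  
>  s0     s1   s2 
   s1     s1   s3 
   s2     s1   s4 
   s3     s1   s5 
   s4     s6   s7 
   s5     s1   s7 
   s6     s8   s3 
   s7     s7   s7 
 * s8     s8   s9 
 * s9     s8  s10 
 * s10    s8  s11 
   s11   s11  s11 
(> = start, * = accepting)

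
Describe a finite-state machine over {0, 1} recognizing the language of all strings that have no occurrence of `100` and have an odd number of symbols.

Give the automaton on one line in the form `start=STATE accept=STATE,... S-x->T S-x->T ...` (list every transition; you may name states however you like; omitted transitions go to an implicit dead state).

Build one automaton per condition and run them in lockstep. The first has 4 states tracking partial matches of the forbidden pattern `100`; the second has 2 states tracking the input length modulo 2. A product state is a pair (one from each), accepting exactly when both do.
        0   1  
>  s0   s1  s2 
 * s1   s0  s3 
 * s2   s4  s3 
   s3   s5  s2 
   s4   s6  s2 
 * s5   s7  s3 
   s6   s7  s7 
   s7   s6  s6 
(> = start, * = accepting)

start=s0 accept=s1,s2,s5 s0-0->s1 s0-1->s2 s1-0->s0 s1-1->s3 s2-0->s4 s2-1->s3 s3-0->s5 s3-1->s2 s4-0->s6 s4-1->s2 s5-0->s7 s5-1->s3 s6-0->s7 s6-1->s7 s7-0->s6 s7-1->s6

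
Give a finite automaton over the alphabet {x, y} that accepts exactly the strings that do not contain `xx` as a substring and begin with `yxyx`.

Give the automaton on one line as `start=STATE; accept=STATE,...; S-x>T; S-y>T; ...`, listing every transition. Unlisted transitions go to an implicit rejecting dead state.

Run two small machines in parallel and take their product. The first has 3 states tracking partial matches of the forbidden pattern `xx`; the second has 6 states tracking whether the input so far still matches the prefix `yxyx`. A product state is a pair (one from each), accepting exactly when both do. Equivalent product states are then merged.
7 states suffice.
        x   y  
>  q0   q1  q2 
   q1   q1  q1 
   q2   q3  q1 
   q3   q1  q4 
   q4   q5  q1 
 * q5   q1  q6 
 * q6   q5  q6 
(> = start, * = accepting)

start=q0; accept=q5,q6; q0-x>q1; q0-y>q2; q1-x>q1; q1-y>q1; q2-x>q3; q2-y>q1; q3-x>q1; q3-y>q4; q4-x>q5; q4-y>q1; q5-x>q1; q5-y>q6; q6-x>q5; q6-y>q6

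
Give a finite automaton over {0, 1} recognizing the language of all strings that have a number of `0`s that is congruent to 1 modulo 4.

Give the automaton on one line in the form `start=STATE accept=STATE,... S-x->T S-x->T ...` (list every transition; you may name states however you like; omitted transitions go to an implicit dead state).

Keep the running count of `0`s modulo 4: each `0` advances along the cycle q0 → q1 → q2 → q3 → q0 while other symbols loop. Accept at q1.
4 states suffice.
        0   1  
>  q0   q1  q0 
 * q1   q2  q1 
   q2   q3  q2 
   q3   q0  q3 
(> = start, * = accepting)

start=q0 accept=q1 q0-0->q1 q0-1->q0 q1-0->q2 q1-1->q1 q2-0->q3 q2-1->q2 q3-0->q0 q3-1->q3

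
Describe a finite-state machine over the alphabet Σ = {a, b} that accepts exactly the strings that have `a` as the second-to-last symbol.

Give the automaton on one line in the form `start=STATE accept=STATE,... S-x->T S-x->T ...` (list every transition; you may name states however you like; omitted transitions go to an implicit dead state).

start=s0 accept=s3,s4 s0-a->s1 s0-b->s2 s1-a->s3 s1-b->s4 s2-a->s5 s2-b->s6 s3-a->s3 s3-b->s4 s4-a->s5 s4-b->s6 s5-a->s3 s5-b->s4 s6-a->s5 s6-b->s6

Because acceptance depends on a position counted from the end, the machine has to buffer the most recent 2 symbols. Make each state the string of the last up-to-2 symbols read; on input `x` shift the window left and append `x`. Accept when the buffered window has length 2 and begins with `a`.
With 7 states:
        a   b  
>  s0   s1  s2 
   s1   s3  s4 
   s2   s5  s6 
 * s3   s3  s4 
 * s4   s5  s6 
   s5   s3  s4 
   s6   s5  s6 
(> = start, * = accepting)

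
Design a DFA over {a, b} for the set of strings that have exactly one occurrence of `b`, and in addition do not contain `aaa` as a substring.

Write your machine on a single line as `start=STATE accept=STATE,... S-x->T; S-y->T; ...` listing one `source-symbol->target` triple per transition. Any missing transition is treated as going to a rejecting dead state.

start=S0; accept=S2,S4,S6; S0-a->S1; S0-b->S2; S1-a->S3; S1-b->S2; S2-a->S4; S2-b->S5; S3-a->S5; S3-b->S2; S4-a->S6; S4-b->S5; S5-a->S5; S5-b->S5; S6-a->S5; S6-b->S5

Build one automaton per condition and run them in lockstep. The first has 3 states tracking the count of `b`s, saturating at 2; the second has 4 states tracking partial matches of the forbidden pattern `aaa`. A product state is a pair (one from each), accepting exactly when both do. Equivalent product states are then merged.
A 7-state machine:
        a   b  
>  S0   S1  S2 
   S1   S3  S2 
 * S2   S4  S5 
   S3   S5  S2 
 * S4   S6  S5 
   S5   S5  S5 
 * S6   S5  S5 
(> = start, * = accepting)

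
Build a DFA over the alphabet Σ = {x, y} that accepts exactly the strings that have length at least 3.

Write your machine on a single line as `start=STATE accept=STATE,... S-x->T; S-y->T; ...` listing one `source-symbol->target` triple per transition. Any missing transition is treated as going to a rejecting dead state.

start=q0; accept=q3,q4; q0-x->q1; q0-y->q1; q1-x->q2; q1-y->q2; q2-x->q3; q2-y->q3; q3-x->q4; q3-y->q4; q4-x->q4; q4-y->q4

Count input length up to 4: every symbol moves from q0 toward q4, which means 'more than 3' and absorbs. Accept from {q3, q4}.
        x   y  
>  q0   q1  q1 
   q1   q2  q2 
   q2   q3  q3 
 * q3   q4  q4 
 * q4   q4  q4 
(> = start, * = accepting)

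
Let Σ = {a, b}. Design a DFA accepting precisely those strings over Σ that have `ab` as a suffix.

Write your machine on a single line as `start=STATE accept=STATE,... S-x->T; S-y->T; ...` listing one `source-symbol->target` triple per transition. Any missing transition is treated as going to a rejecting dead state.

start=S0; accept=S2; S0-a->S1; S0-b->S0; S1-a->S1; S1-b->S2; S2-a->S1; S2-b->S0

Let each state record the length of the longest suffix of the input read so far that is also a prefix of `ab`. S1 means the last symbol is `a`; S2 means the last 2 symbols are `ab`. Accept only at S2, where the string currently ends in `ab`.
A 3-state machine:
        a   b  
>  S0   S1  S0 
   S1   S1  S2 
 * S2   S1  S0 
(> = start, * = accepting)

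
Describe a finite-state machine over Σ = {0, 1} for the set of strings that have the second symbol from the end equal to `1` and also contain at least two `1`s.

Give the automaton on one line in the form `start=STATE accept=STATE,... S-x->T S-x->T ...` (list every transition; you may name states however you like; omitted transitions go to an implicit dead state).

start=S0 accept=S3,S5 S0-0->S0 S0-1->S1 S1-0->S2 S1-1->S3 S2-0->S2 S2-1->S4 S3-0->S5 S3-1->S3 S4-0->S5 S4-1->S3 S5-0->S2 S5-1->S4

Build one automaton per condition and run them in lockstep. One (7 states) tracks the last 2 symbols read; the other (4 states) tracks the count of `1`s, saturating at 3. Each combined state is a pair, one component from each; accept when both components accept. After merging equivalent states the machine shrinks.
With 6 states:
        0   1  
>  S0   S0  S1 
   S1   S2  S3 
   S2   S2  S4 
 * S3   S5  S3 
   S4   S5  S3 
 * S5   S2  S4 
(> = start, * = accepting)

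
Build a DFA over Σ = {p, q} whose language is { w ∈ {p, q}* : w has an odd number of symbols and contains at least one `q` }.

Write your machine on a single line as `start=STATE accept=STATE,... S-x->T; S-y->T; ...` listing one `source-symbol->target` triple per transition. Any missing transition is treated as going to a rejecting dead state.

start=s0; accept=s2,s5; s0-p->s1; s0-q->s2; s1-p->s0; s1-q->s3; s2-p->s3; s2-q->s4; s3-p->s2; s3-q->s5; s4-p->s5; s4-q->s5; s5-p->s4; s5-q->s4

Build one automaton per condition and run them in lockstep. One (2 states) tracks the input length modulo 2; the other (3 states) tracks the count of `q`s, saturating at 2. Each combined state is a pair, one component from each; accept when both components accept.
With 6 states:
        p   q  
>  s0   s1  s2 
   s1   s0  s3 
 * s2   s3  s4 
   s3   s2  s5 
   s4   s5  s5 
 * s5   s4  s4 
(> = start, * = accepting)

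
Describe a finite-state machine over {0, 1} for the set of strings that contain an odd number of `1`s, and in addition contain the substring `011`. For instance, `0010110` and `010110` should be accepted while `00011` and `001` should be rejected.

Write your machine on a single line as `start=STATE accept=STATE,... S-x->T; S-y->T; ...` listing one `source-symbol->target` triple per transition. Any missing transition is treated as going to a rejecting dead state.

start=q0; accept=q7; q0-0->q1; q0-1->q2; q1-0->q1; q1-1->q3; q2-0->q4; q2-1->q0; q3-0->q4; q3-1->q5; q4-0->q4; q4-1->q6; q5-0->q5; q5-1->q7; q6-0->q1; q6-1->q7; q7-0->q7; q7-1->q5

Build one automaton per condition and run them in lockstep. One (2 states) tracks the count of `1`s modulo 2; the other (4 states) tracks whether and how much of `011` has been seen. Each combined state is a pair, one component from each; accept when both components accept.
With 8 states:
        0   1  
>  q0   q1  q2 
   q1   q1  q3 
   q2   q4  q0 
   q3   q4  q5 
   q4   q4  q6 
   q5   q5  q7 
   q6   q1  q7 
 * q7   q7  q5 
(> = start, * = accepting)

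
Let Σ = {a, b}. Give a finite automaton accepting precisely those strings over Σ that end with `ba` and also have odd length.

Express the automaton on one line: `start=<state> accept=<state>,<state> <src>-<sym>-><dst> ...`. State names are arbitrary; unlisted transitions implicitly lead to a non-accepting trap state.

start=q0 accept=q3 q0-a->q1 q0-b->q1 q1-a->q0 q1-b->q2 q2-a->q3 q2-b->q1 q3-a->q0 q3-b->q2

Build one automaton per condition and run them in lockstep. One (3 states) tracks how much of the suffix `ba` has currently been matched; the other (2 states) tracks the input length modulo 2. Each combined state is a pair, one component from each; accept when both components accept. Minimizing collapses redundant product states.
4 states suffice.
        a   b  
>  q0   q1  q1 
   q1   q0  q2 
   q2   q3  q1 
 * q3   q0  q2 
(> = start, * = accepting)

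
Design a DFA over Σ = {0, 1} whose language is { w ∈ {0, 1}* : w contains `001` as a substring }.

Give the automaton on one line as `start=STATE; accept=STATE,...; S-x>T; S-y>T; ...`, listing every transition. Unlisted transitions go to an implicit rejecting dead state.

States S0..S2 record the length of the longest prefix of `001` that matches the current input suffix. Reaching S3 means `001` has been seen, and we stay there forever. Accept from S3.
4 states suffice.
        0   1  
>  S0   S1  S0 
   S1   S2  S0 
   S2   S2  S3 
 * S3   S3  S3 
(> = start, * = accepting)

start=S0; accept=S3; S0-0>S1; S0-1>S0; S1-0>S2; S1-1>S0; S2-0>S2; S2-1>S3; S3-0>S3; S3-1>S3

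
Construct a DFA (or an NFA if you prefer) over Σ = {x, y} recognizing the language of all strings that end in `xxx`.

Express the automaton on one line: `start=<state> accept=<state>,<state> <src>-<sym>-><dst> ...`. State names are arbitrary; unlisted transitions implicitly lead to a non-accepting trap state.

start=A accept=D A-x->B A-y->A B-x->C B-y->A C-x->D C-y->A D-x->D D-y->A

Remember how much of `xxx` the current input suffix matches. State A means no match yet; B means the last symbol is `x`; C means the last 2 symbols are `xx`; D means the last 3 symbols are `xxx`. Only D accepts. On a mismatch, fall back to the longest proper suffix that is still a prefix of `xxx`.
       x  y 
>  A   B  A 
   B   C  A 
   C   D  A 
 * D   D  A 
(> = start, * = accepting)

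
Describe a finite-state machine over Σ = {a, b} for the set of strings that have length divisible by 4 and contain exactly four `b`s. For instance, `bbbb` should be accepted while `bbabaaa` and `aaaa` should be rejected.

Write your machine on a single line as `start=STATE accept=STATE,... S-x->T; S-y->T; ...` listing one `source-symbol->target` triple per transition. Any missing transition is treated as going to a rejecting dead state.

start=s0; accept=s13; s0-a->s1; s0-b->s2; s1-a->s3; s1-b->s4; s2-a->s4; s2-b->s5; s3-a->s6; s3-b->s7; s4-a->s7; s4-b->s8; s5-a->s8; s5-b->s9; s6-a->s0; s6-b->s10; s7-a->s10; s7-b->s11; s8-a->s11; s8-b->s12; s9-a->s12; s9-b->s13; s10-a->s2; s10-b->s14; s11-a->s14; s11-b->s15; s12-a->s15; s12-b->s16; s13-a->s16; s13-b->s17; s14-a->s5; s14-b->s18; s15-a->s18; s15-b->s19; s16-a->s19; s16-b->s17; s17-a->s17; s17-b->s17; s18-a->s9; s18-b->s20; s19-a->s20; s19-b->s17; s20-a->s13; s20-b->s17

Run two small machines in parallel and take their product. One (4 states) tracks the input length modulo 4; the other (6 states) tracks the count of `b`s, saturating at 5. Each combined state is a pair, one component from each; accept when both components accept. Minimizing collapses redundant product states.
          a    b  
>  s0     s1   s2 
   s1     s3   s4 
   s2     s4   s5 
   s3     s6   s7 
   s4     s7   s8 
   s5     s8   s9 
   s6     s0  s10 
   s7    s10  s11 
   s8    s11  s12 
   s9    s12  s13 
   s10    s2  s14 
   s11   s14  s15 
   s12   s15  s16 
 * s13   s16  s17 
   s14    s5  s18 
   s15   s18  s19 
   s16   s19  s17 
   s17   s17  s17 
   s18    s9  s20 
   s19   s20  s17 
   s20   s13  s17 
(> = start, * = accepting)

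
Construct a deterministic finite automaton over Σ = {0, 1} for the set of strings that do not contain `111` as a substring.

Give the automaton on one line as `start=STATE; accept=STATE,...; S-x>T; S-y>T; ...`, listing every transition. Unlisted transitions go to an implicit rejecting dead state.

start=q0; accept=q0,q1,q2; q0-0>q0; q0-1>q1; q1-0>q0; q1-1>q2; q2-0>q0; q2-1>q3; q3-0>q3; q3-1>q3

Track partial matches of the forbidden pattern `111`. State q3 is a dead state reached once `111` has occurred; every other state accepts. q0 means no part of `111` is currently matched.
        0   1  
>* q0   q0  q1 
 * q1   q0  q2 
 * q2   q0  q3 
   q3   q3  q3 
(> = start, * = accepting)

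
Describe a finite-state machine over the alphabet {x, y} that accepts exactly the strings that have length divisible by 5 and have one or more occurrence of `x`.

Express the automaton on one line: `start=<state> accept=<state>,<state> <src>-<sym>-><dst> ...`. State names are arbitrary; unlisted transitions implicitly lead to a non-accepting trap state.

start=A accept=M,N A-x->B A-y->C B-x->D B-y->E C-x->E C-y->F D-x->G D-y->G E-x->G E-y->H F-x->H F-y->I G-x->J G-y->J H-x->J H-y->K I-x->K I-y->L J-x->M J-y->M K-x->M K-y->N L-x->N L-y->A M-x->O M-y->O N-x->O N-y->B O-x->D O-y->D

Handle the two conditions separately and then intersect. The first has 5 states tracking the input length modulo 5; the second has 3 states tracking the count of `x`s, saturating at 2. A product state is a pair (one from each), accepting exactly when both do.
       x  y 
>  A   B  C 
   B   D  E 
   C   E  F 
   D   G  G 
   E   G  H 
   F   H  I 
   G   J  J 
   H   J  K 
   I   K  L 
   J   M  M 
   K   M  N 
   L   N  A 
 * M   O  O 
 * N   O  B 
   O   D  D 
(> = start, * = accepting)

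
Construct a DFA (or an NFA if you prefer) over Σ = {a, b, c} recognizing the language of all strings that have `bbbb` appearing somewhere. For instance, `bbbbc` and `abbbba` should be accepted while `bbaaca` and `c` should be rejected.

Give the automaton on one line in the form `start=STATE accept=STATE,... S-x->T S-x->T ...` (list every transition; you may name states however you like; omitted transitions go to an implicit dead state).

start=s0 accept=s4 s0-a->s0 s0-b->s1 s0-c->s0 s1-a->s0 s1-b->s2 s1-c->s0 s2-a->s0 s2-b->s3 s2-c->s0 s3-a->s0 s3-b->s4 s3-c->s0 s4-a->s4 s4-b->s4 s4-c->s4

States s0..s3 record the length of the longest prefix of `bbbb` that matches the current input suffix. Reaching s4 means `bbbb` has been seen, and we stay there forever. Accept from s4.
        a   b   c  
>  s0   s0  s1  s0 
   s1   s0  s2  s0 
   s2   s0  s3  s0 
   s3   s0  s4  s0 
 * s4   s4  s4  s4 
(> = start, * = accepting)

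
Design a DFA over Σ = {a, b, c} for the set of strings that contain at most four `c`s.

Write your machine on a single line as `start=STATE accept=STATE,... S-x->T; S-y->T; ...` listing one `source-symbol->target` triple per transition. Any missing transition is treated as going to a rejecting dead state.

start=q0; accept=q0,q1,q2,q3,q4; q0-a->q0; q0-b->q0; q0-c->q1; q1-a->q1; q1-b->q1; q1-c->q2; q2-a->q2; q2-b->q2; q2-c->q3; q3-a->q3; q3-b->q3; q3-c->q4; q4-a->q4; q4-b->q4; q4-c->q5; q5-a->q5; q5-b->q5; q5-c->q5

Count `c`s, saturating at 5: states q0 through q4 mean 0 through 4 `c`s seen; q5 means more than 4. Each `c` increments (capped at q5); other symbols loop. Accept from {q0, q1, q2, q3, q4}.
6 states suffice.
        a   b   c  
>* q0   q0  q0  q1 
 * q1   q1  q1  q2 
 * q2   q2  q2  q3 
 * q3   q3  q3  q4 
 * q4   q4  q4  q5 
   q5   q5  q5  q5 
(> = start, * = accepting)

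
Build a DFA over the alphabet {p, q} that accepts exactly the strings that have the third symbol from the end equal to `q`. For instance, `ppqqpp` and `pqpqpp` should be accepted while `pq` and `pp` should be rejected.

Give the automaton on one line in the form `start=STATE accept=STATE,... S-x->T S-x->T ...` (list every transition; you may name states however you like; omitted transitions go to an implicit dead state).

start=S0 accept=S11,S12,S13,S14 S0-p->S1 S0-q->S2 S1-p->S3 S1-q->S4 S2-p->S5 S2-q->S6 S3-p->S7 S3-q->S8 S4-p->S9 S4-q->S10 S5-p->S11 S5-q->S12 S6-p->S13 S6-q->S14 S7-p->S7 S7-q->S8 S8-p->S9 S8-q->S10 S9-p->S11 S9-q->S12 S10-p->S13 S10-q->S14 S11-p->S7 S11-q->S8 S12-p->S9 S12-q->S10 S13-p->S11 S13-q->S12 S14-p->S13 S14-q->S14

Because acceptance depends on a position counted from the end, the machine has to buffer the most recent 3 symbols. Make each state the string of the last up-to-3 symbols read; on input `x` shift the window left and append `x`. Accept when the buffered window has length 3 and begins with `q`.
15 states suffice.
          p    q  
>  S0     S1   S2 
   S1     S3   S4 
   S2     S5   S6 
   S3     S7   S8 
   S4     S9  S10 
   S5    S11  S12 
   S6    S13  S14 
   S7     S7   S8 
   S8     S9  S10 
   S9    S11  S12 
   S10   S13  S14 
 * S11    S7   S8 
 * S12    S9  S10 
 * S13   S11  S12 
 * S14   S13  S14 
(> = start, * = accepting)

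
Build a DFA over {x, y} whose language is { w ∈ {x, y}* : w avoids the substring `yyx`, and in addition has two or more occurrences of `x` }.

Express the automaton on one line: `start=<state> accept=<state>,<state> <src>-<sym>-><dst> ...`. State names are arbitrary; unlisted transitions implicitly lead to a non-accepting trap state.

start=s0 accept=s3,s6,s7 s0-x->s1 s0-y->s2 s1-x->s3 s1-y->s4 s2-x->s1 s2-y->s5 s3-x->s3 s3-y->s6 s4-x->s3 s4-y->s5 s5-x->s5 s5-y->s5 s6-x->s3 s6-y->s7 s7-x->s5 s7-y->s7

Build one automaton per condition and run them in lockstep. The first has 4 states tracking partial matches of the forbidden pattern `yyx`; the second has 4 states tracking the count of `x`s, saturating at 3. A product state is a pair (one from each), accepting exactly when both do. After merging equivalent states the machine shrinks.
With 8 states:
        x   y  
>  s0   s1  s2 
   s1   s3  s4 
   s2   s1  s5 
 * s3   s3  s6 
   s4   s3  s5 
   s5   s5  s5 
 * s6   s3  s7 
 * s7   s5  s7 
(> = start, * = accepting)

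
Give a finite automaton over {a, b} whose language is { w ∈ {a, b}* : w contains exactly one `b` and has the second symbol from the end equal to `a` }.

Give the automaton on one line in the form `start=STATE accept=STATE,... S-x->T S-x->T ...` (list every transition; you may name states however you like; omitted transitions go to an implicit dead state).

Run two small machines in parallel and take their product. One (3 states) tracks the count of `b`s, saturating at 2; the other (7 states) tracks the last 2 symbols read. Each combined state is a pair, one component from each; accept when both components accept. After merging equivalent states the machine shrinks.
7 states suffice.
        a   b  
>  S0   S1  S2 
   S1   S1  S3 
   S2   S4  S5 
 * S3   S4  S5 
   S4   S6  S5 
   S5   S5  S5 
 * S6   S6  S5 
(> = start, * = accepting)

start=S0 accept=S3,S6 S0-a->S1 S0-b->S2 S1-a->S1 S1-b->S3 S2-a->S4 S2-b->S5 S3-a->S4 S3-b->S5 S4-a->S6 S4-b->S5 S5-a->S5 S5-b->S5 S6-a->S6 S6-b->S5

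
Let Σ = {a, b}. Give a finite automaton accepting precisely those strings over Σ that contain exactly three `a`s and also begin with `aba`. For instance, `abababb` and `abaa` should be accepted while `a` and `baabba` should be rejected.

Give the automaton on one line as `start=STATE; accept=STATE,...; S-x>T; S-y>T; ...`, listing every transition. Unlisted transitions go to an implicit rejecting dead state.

start=q0; accept=q5; q0-a>q1; q0-b>q2; q1-a>q2; q1-b>q3; q2-a>q2; q2-b>q2; q3-a>q4; q3-b>q2; q4-a>q5; q4-b>q4; q5-a>q2; q5-b>q5

Run two small machines in parallel and take their product. One (5 states) tracks the count of `a`s, saturating at 4; the other (5 states) tracks whether the input so far still matches the prefix `aba`. Each combined state is a pair, one component from each; accept when both components accept. After merging equivalent states the machine shrinks.
6 states suffice.
        a   b  
>  q0   q1  q2 
   q1   q2  q3 
   q2   q2  q2 
   q3   q4  q2 
   q4   q5  q4 
 * q5   q2  q5 
(> = start, * = accepting)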